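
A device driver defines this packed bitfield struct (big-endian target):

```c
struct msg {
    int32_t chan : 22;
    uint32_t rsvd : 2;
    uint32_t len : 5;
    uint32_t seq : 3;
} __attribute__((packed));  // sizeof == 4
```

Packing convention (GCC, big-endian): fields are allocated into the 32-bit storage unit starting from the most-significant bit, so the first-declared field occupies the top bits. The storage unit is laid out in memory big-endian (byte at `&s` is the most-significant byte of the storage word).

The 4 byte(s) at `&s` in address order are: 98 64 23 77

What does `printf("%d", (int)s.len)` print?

14

[0]=0x98 [1]=0x64 [2]=0x23 [3]=0x77 (big-endian) → word 0x98642377
chan:22 @ bit 10 → (0x98642377>>10)&0x3fffff = 0x261908
rsvd:2 @ bit 8 → (0x98642377>>8)&0x3 = 0x3
len:5 @ bit 3 → (0x98642377>>3)&0x1f = 0xe  ←
seq:3 @ bit 0 → (0x98642377>>0)&0x7 = 0x7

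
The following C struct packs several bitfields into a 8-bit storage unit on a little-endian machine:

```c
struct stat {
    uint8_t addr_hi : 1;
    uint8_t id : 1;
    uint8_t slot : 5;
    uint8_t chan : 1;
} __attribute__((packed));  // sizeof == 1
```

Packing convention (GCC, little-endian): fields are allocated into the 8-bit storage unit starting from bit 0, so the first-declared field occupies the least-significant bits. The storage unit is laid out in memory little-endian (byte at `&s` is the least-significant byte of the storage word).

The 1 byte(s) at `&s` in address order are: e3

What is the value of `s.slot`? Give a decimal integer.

24

[0]=0xe3 (little-endian) → word 0xe3
addr_hi:1 @ bit 0 → (0xe3>>0)&0x1 = 0x1
id:1 @ bit 1 → (0xe3>>1)&0x1 = 0x1
slot:5 @ bit 2 → (0xe3>>2)&0x1f = 0x18  ←
chan:1 @ bit 7 → (0xe3>>7)&0x1 = 0x1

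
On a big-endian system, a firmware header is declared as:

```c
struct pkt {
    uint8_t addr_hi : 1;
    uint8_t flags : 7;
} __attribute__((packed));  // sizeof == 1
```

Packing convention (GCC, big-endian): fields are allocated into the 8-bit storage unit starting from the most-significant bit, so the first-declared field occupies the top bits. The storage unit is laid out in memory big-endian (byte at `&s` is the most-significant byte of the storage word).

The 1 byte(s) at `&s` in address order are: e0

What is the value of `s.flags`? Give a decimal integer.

96

[0]=0xe0 (big-endian) → word 0xe0
addr_hi [7+:1] = (word>>7) & 0x1 = 1
flags [0+:7] = (word>>0) & 0x7f = 96  ←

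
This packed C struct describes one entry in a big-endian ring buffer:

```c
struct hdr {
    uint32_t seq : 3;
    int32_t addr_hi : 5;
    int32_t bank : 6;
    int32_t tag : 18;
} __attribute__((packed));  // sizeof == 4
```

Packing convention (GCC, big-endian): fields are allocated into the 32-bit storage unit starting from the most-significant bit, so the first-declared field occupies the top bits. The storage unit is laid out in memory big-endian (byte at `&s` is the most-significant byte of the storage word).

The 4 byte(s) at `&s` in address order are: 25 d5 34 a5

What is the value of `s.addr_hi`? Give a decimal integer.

5

[0]=0x25 [1]=0xd5 [2]=0x34 [3]=0xa5 (big-endian) → word 0x25d534a5
seq:3 @ bit 29 → (0x25d534a5>>29)&0x7 = 0x1
addr_hi:5 @ bit 24 → (0x25d534a5>>24)&0x1f = 0x5  ←
bank:6 @ bit 18 → (0x25d534a5>>18)&0x3f = 0x35
tag:18 @ bit 0 → (0x25d534a5>>0)&0x3ffff = 0x134a5
addr_hi signed 5b, MSB=0: value = 5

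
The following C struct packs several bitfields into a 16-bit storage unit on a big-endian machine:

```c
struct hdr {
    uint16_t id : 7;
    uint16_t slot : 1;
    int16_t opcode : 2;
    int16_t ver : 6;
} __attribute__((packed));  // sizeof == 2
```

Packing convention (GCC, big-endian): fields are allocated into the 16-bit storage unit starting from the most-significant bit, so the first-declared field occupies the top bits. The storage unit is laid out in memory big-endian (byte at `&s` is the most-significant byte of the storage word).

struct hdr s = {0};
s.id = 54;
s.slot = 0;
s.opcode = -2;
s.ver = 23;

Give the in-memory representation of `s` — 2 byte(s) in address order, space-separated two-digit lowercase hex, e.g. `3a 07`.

6c 97

id (7b) val=54 bits=0x36 at bit 9: 0x6c00
slot (1b) val=0 bits=0x0 at bit 8: 0x6c00
opcode (2b) val=-2 bits=0x2 at bit 6: 0x6c80
ver (6b) val=23 bits=0x17 at bit 0: 0x6c97
word = 0x6c97 → big-endian bytes:
  [0]=0x6c  [1]=0x97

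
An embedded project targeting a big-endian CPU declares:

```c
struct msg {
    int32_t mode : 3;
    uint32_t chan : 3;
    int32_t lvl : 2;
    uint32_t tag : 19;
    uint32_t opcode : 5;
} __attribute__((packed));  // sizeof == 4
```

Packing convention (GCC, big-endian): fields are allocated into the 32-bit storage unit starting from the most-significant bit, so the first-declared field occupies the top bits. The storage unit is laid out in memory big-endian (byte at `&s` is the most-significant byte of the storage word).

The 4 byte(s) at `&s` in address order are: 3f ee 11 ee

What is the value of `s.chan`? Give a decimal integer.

[0]=0x3f [1]=0xee [2]=0x11 [3]=0xee (big-endian) → word 0x3fee11ee
mode [29+:3] = (word>>29) & 0x7 = 1
chan [26+:3] = (word>>26) & 0x7 = 7  ←
lvl [24+:2] = (word>>24) & 0x3 = 3
tag [5+:19] = (word>>5) & 0x7ffff = 487567
opcode [0+:5] = (word>>0) & 0x1f = 14

7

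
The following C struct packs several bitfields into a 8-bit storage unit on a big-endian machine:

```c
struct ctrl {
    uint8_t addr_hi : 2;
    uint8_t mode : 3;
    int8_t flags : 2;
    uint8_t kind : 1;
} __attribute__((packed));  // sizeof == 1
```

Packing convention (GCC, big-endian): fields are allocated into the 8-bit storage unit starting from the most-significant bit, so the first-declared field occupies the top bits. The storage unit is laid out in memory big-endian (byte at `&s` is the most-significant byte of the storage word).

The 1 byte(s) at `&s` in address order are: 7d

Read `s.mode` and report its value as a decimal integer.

7

[0]=0x7d (big-endian) → word 0x7d
addr_hi:2 @ bit 6 → (0x7d>>6)&0x3 = 0x1
mode:3 @ bit 3 → (0x7d>>3)&0x7 = 0x7  ←
flags:2 @ bit 1 → (0x7d>>1)&0x3 = 0x2
kind:1 @ bit 0 → (0x7d>>0)&0x1 = 0x1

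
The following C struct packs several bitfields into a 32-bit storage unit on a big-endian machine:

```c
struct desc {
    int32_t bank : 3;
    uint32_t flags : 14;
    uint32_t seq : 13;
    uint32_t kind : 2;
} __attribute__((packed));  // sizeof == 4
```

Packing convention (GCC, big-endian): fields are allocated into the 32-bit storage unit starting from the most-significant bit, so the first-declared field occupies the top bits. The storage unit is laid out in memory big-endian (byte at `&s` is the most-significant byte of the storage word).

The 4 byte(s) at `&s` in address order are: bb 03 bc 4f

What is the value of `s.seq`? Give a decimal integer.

[0]=0xbb [1]=0x03 [2]=0xbc [3]=0x4f (big-endian) → word 0xbb03bc4f
bank [29+:3] = (word>>29) & 0x7 = 5
flags [15+:14] = (word>>15) & 0x3fff = 13831
seq [2+:13] = (word>>2) & 0x1fff = 3859  ←
kind [0+:2] = (word>>0) & 0x3 = 3

3859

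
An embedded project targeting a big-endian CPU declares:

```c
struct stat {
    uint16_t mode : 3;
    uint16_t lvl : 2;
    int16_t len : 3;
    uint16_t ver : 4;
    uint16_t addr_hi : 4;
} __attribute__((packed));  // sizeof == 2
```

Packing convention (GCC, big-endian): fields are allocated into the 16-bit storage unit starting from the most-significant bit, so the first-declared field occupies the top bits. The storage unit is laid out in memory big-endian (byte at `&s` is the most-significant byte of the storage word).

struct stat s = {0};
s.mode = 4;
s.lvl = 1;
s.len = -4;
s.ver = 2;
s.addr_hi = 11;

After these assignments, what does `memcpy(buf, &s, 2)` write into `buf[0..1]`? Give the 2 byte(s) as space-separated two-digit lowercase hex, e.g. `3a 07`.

mode (3b) val=4 bits=0x4 at bit 13: 0x8000
lvl (2b) val=1 bits=0x1 at bit 11: 0x8800
len (3b) val=-4 bits=0x4 at bit 8: 0x8c00
ver (4b) val=2 bits=0x2 at bit 4: 0x8c20
addr_hi (4b) val=11 bits=0xb at bit 0: 0x8c2b
word = 0x8c2b → big-endian bytes:
  [0]=0x8c  [1]=0x2b

8c 2b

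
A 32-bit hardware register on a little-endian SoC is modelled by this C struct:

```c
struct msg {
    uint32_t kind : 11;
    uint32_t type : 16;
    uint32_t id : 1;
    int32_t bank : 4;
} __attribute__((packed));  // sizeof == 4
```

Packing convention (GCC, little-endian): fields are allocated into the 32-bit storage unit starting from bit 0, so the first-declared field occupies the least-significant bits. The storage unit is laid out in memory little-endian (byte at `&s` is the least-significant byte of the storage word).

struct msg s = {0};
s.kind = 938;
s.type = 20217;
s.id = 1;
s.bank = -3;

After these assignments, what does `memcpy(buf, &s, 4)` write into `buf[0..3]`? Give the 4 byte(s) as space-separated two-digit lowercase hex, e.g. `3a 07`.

[0+:11] kind=938 & 0x7ff = 0x3aa; word=0x000003aa
[11+:16] type=20217 & 0xffff = 0x4ef9; word=0x0277cbaa
[27+:1] id=1 & 0x1 = 0x1; word=0x0a77cbaa
[28+:4] bank=-3 & 0xf = 0xd; word=0xda77cbaa
word = 0xda77cbaa → little-endian bytes:
  [0]=0xaa  [1]=0xcb  [2]=0x77  [3]=0xda

aa cb 77 da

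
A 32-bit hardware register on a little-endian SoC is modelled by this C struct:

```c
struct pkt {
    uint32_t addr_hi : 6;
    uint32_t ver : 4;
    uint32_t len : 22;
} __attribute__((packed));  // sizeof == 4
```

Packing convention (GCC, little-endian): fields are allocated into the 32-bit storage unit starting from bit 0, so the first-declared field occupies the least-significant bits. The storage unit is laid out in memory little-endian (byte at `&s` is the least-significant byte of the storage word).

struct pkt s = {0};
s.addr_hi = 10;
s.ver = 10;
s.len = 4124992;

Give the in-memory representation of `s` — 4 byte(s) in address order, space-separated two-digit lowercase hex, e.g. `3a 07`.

addr_hi:6 = 10 → 0xa << 0 → word 0x0000000a
ver:4 = 10 → 0xa << 6 → word 0x0000028a
len:22 = 4124992 → 0x3ef140 << 10 → word 0xfbc5028a
word = 0xfbc5028a → little-endian bytes:
  [0]=0x8a  [1]=0x02  [2]=0xc5  [3]=0xfb

8a 02 c5 fb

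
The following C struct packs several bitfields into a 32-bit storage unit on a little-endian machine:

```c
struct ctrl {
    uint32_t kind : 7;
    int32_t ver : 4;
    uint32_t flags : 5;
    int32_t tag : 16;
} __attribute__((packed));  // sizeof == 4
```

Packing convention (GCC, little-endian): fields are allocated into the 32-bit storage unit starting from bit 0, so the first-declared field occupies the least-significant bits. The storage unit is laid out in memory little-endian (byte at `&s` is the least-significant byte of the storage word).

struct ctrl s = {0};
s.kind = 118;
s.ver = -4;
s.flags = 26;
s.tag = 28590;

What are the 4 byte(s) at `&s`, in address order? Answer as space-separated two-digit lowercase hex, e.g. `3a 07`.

76 d6 ae 6f

[0+:7] kind=118 & 0x7f = 0x76; word=0x00000076
[7+:4] ver=-4 & 0xf = 0xc; word=0x00000676
[11+:5] flags=26 & 0x1f = 0x1a; word=0x0000d676
[16+:16] tag=28590 & 0xffff = 0x6fae; word=0x6faed676
word = 0x6faed676 → little-endian bytes:
  [0]=0x76  [1]=0xd6  [2]=0xae  [3]=0x6f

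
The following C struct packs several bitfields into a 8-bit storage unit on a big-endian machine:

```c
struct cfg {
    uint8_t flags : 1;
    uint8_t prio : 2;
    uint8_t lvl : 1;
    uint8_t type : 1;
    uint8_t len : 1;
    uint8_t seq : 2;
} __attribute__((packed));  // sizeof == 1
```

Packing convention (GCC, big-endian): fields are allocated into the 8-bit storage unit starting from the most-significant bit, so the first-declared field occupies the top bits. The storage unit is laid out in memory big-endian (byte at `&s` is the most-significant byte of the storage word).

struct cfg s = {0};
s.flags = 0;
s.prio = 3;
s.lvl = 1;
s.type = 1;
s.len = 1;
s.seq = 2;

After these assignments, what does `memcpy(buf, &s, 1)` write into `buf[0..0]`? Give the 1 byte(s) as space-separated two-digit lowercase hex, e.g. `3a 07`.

flags (1b) val=0 bits=0x0 at bit 7: 0x00
prio (2b) val=3 bits=0x3 at bit 5: 0x60
lvl (1b) val=1 bits=0x1 at bit 4: 0x70
type (1b) val=1 bits=0x1 at bit 3: 0x78
len (1b) val=1 bits=0x1 at bit 2: 0x7c
seq (2b) val=2 bits=0x2 at bit 0: 0x7e
word = 0x7e → big-endian bytes:
  [0]=0x7e

7e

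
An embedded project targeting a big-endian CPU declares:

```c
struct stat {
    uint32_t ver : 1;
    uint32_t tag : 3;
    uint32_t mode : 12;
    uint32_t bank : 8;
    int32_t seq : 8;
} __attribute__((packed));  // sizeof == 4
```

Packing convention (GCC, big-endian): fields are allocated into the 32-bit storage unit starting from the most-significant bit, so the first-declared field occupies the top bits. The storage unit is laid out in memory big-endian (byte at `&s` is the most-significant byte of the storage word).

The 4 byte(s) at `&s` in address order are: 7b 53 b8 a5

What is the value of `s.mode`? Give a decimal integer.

[0]=0x7b [1]=0x53 [2]=0xb8 [3]=0xa5 (big-endian) → word 0x7b53b8a5
ver:1 @ bit 31 → (0x7b53b8a5>>31)&0x1 = 0x0
tag:3 @ bit 28 → (0x7b53b8a5>>28)&0x7 = 0x7
mode:12 @ bit 16 → (0x7b53b8a5>>16)&0xfff = 0xb53  ←
bank:8 @ bit 8 → (0x7b53b8a5>>8)&0xff = 0xb8
seq:8 @ bit 0 → (0x7b53b8a5>>0)&0xff = 0xa5

2899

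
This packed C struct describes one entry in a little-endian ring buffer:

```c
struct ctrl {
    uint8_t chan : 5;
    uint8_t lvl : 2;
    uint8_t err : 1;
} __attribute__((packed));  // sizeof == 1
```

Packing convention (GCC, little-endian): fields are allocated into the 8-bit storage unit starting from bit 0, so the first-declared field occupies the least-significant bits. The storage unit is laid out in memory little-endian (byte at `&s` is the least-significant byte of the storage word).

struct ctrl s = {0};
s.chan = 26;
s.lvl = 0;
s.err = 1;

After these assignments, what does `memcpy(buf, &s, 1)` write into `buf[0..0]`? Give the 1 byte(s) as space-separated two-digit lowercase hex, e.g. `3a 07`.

chan:5 = 26 → 0x1a << 0 → word 0x1a
lvl:2 = 0 → 0x0 << 5 → word 0x1a
err:1 = 1 → 0x1 << 7 → word 0x9a
word = 0x9a → little-endian bytes:
  [0]=0x9a

9a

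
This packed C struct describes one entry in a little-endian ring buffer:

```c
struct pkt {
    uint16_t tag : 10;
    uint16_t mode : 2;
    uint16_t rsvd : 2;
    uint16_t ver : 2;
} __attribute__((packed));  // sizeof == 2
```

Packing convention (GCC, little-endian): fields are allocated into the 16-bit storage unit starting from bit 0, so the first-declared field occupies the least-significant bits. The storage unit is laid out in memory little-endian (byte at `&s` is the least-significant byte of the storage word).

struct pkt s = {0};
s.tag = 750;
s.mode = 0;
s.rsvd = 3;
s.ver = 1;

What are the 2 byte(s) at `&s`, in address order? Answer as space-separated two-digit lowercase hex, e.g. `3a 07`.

[0+:10] tag=750 & 0x3ff = 0x2ee; word=0x02ee
[10+:2] mode=0 & 0x3 = 0x0; word=0x02ee
[12+:2] rsvd=3 & 0x3 = 0x3; word=0x32ee
[14+:2] ver=1 & 0x3 = 0x1; word=0x72ee
word = 0x72ee → little-endian bytes:
  [0]=0xee  [1]=0x72

ee 72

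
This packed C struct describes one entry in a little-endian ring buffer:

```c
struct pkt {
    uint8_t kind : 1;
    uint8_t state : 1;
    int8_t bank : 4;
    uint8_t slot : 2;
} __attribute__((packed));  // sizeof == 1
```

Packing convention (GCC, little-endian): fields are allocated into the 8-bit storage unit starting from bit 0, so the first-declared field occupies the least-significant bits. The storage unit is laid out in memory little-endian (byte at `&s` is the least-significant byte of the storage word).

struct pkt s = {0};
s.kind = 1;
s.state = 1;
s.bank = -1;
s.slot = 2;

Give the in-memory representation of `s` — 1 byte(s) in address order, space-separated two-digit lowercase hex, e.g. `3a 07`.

[0+:1] kind=1 & 0x1 = 0x1; word=0x01
[1+:1] state=1 & 0x1 = 0x1; word=0x03
[2+:4] bank=-1 & 0xf = 0xf; word=0x3f
[6+:2] slot=2 & 0x3 = 0x2; word=0xbf
word = 0xbf → little-endian bytes:
  [0]=0xbf

bf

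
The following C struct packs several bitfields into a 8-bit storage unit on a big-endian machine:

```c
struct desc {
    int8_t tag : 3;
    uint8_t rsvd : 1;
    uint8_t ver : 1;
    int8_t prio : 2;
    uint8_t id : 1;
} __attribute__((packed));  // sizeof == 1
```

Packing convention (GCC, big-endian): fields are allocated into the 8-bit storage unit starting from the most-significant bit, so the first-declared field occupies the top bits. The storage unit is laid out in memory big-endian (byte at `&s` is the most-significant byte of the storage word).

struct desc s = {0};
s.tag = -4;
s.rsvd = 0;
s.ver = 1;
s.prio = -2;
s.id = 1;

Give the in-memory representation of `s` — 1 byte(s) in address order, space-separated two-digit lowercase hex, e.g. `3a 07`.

[5+:3] tag=-4 & 0x7 = 0x4; word=0x80
[4+:1] rsvd=0 & 0x1 = 0x0; word=0x80
[3+:1] ver=1 & 0x1 = 0x1; word=0x88
[1+:2] prio=-2 & 0x3 = 0x2; word=0x8c
[0+:1] id=1 & 0x1 = 0x1; word=0x8d
word = 0x8d → big-endian bytes:
  [0]=0x8d

8d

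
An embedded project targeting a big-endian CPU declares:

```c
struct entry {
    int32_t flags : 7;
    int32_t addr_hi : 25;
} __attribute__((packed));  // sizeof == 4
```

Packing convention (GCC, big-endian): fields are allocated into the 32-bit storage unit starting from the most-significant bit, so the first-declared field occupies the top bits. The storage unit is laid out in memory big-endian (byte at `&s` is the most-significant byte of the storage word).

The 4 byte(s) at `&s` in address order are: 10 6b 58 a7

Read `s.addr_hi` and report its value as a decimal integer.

7035047

[0]=0x10 [1]=0x6b [2]=0x58 [3]=0xa7 (big-endian) → word 0x106b58a7
flags:7 @ bit 25 → (0x106b58a7>>25)&0x7f = 0x8
addr_hi:25 @ bit 0 → (0x106b58a7>>0)&0x1ffffff = 0x6b58a7  ←
addr_hi signed 25b, MSB=0: value = 7035047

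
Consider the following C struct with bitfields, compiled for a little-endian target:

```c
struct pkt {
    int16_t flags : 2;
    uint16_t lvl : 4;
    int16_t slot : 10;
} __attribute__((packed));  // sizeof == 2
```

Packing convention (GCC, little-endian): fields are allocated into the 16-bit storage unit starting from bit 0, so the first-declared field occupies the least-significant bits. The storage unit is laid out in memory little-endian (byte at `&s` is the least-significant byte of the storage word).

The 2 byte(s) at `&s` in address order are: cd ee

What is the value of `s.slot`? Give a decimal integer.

[0]=0xcd [1]=0xee (little-endian) → word 0xeecd
flags:2 @ bit 0 → (0xeecd>>0)&0x3 = 0x1
lvl:4 @ bit 2 → (0xeecd>>2)&0xf = 0x3
slot:10 @ bit 6 → (0xeecd>>6)&0x3ff = 0x3bb  ←
slot signed 10b, MSB=1: 955 - 1024 = -69

-69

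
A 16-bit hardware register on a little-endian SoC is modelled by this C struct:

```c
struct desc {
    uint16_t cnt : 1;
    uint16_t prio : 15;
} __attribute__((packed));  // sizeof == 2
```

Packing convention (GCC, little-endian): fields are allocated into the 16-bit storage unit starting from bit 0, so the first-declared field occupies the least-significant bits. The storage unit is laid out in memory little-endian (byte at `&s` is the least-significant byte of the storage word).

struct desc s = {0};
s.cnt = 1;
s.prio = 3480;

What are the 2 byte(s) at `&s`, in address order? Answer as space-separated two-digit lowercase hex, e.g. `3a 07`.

[0+:1] cnt=1 & 0x1 = 0x1; word=0x0001
[1+:15] prio=3480 & 0x7fff = 0xd98; word=0x1b31
word = 0x1b31 → little-endian bytes:
  [0]=0x31  [1]=0x1b

31 1b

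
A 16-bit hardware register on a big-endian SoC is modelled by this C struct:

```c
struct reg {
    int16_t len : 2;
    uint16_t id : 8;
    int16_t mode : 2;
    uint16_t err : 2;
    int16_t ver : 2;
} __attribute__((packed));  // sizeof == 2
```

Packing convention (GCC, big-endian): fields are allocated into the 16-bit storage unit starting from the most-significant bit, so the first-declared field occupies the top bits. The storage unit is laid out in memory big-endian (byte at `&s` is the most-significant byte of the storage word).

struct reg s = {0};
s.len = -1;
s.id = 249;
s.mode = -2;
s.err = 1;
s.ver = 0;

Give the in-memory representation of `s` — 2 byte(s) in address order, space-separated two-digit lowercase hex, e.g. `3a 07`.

[14+:2] len=-1 & 0x3 = 0x3; word=0xc000
[6+:8] id=249 & 0xff = 0xf9; word=0xfe40
[4+:2] mode=-2 & 0x3 = 0x2; word=0xfe60
[2+:2] err=1 & 0x3 = 0x1; word=0xfe64
[0+:2] ver=0 & 0x3 = 0x0; word=0xfe64
word = 0xfe64 → big-endian bytes:
  [0]=0xfe  [1]=0x64

fe 64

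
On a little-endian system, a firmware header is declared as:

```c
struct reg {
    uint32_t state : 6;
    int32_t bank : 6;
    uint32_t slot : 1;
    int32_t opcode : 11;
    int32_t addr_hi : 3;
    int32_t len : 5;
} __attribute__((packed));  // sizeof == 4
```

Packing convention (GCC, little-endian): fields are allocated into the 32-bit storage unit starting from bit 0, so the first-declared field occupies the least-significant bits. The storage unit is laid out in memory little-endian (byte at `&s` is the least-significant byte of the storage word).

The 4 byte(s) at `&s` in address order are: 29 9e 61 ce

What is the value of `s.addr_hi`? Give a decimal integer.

[0]=0x29 [1]=0x9e [2]=0x61 [3]=0xce (little-endian) → word 0xce619e29
state:6 @ bit 0 → (0xce619e29>>0)&0x3f = 0x29
bank:6 @ bit 6 → (0xce619e29>>6)&0x3f = 0x38
slot:1 @ bit 12 → (0xce619e29>>12)&0x1 = 0x1
opcode:11 @ bit 13 → (0xce619e29>>13)&0x7ff = 0x30c
addr_hi:3 @ bit 24 → (0xce619e29>>24)&0x7 = 0x6  ←
len:5 @ bit 27 → (0xce619e29>>27)&0x1f = 0x19
addr_hi signed 3b, MSB=1: 6 - 8 = -2

-2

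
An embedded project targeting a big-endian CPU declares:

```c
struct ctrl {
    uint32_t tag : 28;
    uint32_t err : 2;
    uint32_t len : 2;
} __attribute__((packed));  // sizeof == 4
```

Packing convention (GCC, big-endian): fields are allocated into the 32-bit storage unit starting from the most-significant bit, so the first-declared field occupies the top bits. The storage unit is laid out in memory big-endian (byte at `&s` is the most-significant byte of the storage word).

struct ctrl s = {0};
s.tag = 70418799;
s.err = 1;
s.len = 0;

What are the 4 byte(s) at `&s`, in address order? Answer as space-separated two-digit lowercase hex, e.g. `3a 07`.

tag (28b) val=70418799 bits=0x432816f at bit 4: 0x432816f0
err (2b) val=1 bits=0x1 at bit 2: 0x432816f4
len (2b) val=0 bits=0x0 at bit 0: 0x432816f4
word = 0x432816f4 → big-endian bytes:
  [0]=0x43  [1]=0x28  [2]=0x16  [3]=0xf4

43 28 16 f4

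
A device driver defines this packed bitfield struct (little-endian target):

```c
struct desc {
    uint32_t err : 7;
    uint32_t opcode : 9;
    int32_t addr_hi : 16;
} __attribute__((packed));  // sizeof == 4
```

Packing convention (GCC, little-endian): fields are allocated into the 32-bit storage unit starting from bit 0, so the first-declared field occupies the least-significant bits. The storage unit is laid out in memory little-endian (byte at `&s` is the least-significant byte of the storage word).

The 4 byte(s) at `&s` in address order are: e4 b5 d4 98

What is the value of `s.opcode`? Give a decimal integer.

363

[0]=0xe4 [1]=0xb5 [2]=0xd4 [3]=0x98 (little-endian) → word 0x98d4b5e4
err [0+:7] = (word>>0) & 0x7f = 100
opcode [7+:9] = (word>>7) & 0x1ff = 363  ←
addr_hi [16+:16] = (word>>16) & 0xffff = 39124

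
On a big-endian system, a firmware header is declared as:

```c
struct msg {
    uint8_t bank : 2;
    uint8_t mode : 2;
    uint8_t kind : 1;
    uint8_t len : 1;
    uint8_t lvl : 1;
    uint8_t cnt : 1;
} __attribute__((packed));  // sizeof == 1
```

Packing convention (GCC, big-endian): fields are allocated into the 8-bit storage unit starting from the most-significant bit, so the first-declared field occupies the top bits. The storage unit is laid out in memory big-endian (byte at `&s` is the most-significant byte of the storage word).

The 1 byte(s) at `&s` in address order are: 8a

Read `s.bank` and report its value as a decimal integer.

[0]=0x8a (big-endian) → word 0x8a
bank [6+:2] = (word>>6) & 0x3 = 2  ←
mode [4+:2] = (word>>4) & 0x3 = 0
kind [3+:1] = (word>>3) & 0x1 = 1
len [2+:1] = (word>>2) & 0x1 = 0
lvl [1+:1] = (word>>1) & 0x1 = 1
cnt [0+:1] = (word>>0) & 0x1 = 0

2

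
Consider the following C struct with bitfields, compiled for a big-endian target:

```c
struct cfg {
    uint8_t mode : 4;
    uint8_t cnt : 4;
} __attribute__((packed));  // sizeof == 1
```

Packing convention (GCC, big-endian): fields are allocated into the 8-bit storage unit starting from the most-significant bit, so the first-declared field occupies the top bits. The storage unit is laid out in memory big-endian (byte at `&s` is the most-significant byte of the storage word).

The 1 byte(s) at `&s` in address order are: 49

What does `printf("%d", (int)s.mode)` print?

[0]=0x49 (big-endian) → word 0x49
mode [4+:4] = (word>>4) & 0xf = 4  ←
cnt [0+:4] = (word>>0) & 0xf = 9

4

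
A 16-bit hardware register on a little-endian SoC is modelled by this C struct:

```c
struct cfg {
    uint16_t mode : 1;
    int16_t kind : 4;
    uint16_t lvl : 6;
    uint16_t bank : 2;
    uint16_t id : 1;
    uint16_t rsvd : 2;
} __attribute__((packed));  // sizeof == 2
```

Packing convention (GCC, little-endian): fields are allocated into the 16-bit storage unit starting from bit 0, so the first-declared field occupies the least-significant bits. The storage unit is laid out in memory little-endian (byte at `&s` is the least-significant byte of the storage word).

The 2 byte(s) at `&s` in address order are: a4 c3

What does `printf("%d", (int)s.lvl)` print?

29

[0]=0xa4 [1]=0xc3 (little-endian) → word 0xc3a4
mode:1 @ bit 0 → (0xc3a4>>0)&0x1 = 0x0
kind:4 @ bit 1 → (0xc3a4>>1)&0xf = 0x2
lvl:6 @ bit 5 → (0xc3a4>>5)&0x3f = 0x1d  ←
bank:2 @ bit 11 → (0xc3a4>>11)&0x3 = 0x0
id:1 @ bit 13 → (0xc3a4>>13)&0x1 = 0x0
rsvd:2 @ bit 14 → (0xc3a4>>14)&0x3 = 0x3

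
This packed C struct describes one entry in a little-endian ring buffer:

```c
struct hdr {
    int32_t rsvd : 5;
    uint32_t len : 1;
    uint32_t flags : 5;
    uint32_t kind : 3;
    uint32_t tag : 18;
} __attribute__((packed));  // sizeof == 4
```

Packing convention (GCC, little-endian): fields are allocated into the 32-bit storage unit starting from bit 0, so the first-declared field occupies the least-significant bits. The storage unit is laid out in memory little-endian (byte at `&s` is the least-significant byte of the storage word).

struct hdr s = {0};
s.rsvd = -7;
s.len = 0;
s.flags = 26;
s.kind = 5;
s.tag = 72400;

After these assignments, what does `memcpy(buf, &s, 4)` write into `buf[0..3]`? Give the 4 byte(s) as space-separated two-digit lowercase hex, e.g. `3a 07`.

99 2e b4 46

rsvd (5b) val=-7 bits=0x19 at bit 0: 0x00000019
len (1b) val=0 bits=0x0 at bit 5: 0x00000019
flags (5b) val=26 bits=0x1a at bit 6: 0x00000699
kind (3b) val=5 bits=0x5 at bit 11: 0x00002e99
tag (18b) val=72400 bits=0x11ad0 at bit 14: 0x46b42e99
word = 0x46b42e99 → little-endian bytes:
  [0]=0x99  [1]=0x2e  [2]=0xb4  [3]=0x46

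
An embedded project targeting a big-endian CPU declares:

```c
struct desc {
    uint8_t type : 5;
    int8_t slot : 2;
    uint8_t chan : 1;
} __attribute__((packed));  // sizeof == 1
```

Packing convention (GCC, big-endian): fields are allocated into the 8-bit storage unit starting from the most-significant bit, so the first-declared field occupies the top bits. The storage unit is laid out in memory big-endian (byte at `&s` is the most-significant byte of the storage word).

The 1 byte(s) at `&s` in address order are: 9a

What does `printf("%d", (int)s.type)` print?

19

[0]=0x9a (big-endian) → word 0x9a
type:5 @ bit 3 → (0x9a>>3)&0x1f = 0x13  ←
slot:2 @ bit 1 → (0x9a>>1)&0x3 = 0x1
chan:1 @ bit 0 → (0x9a>>0)&0x1 = 0x0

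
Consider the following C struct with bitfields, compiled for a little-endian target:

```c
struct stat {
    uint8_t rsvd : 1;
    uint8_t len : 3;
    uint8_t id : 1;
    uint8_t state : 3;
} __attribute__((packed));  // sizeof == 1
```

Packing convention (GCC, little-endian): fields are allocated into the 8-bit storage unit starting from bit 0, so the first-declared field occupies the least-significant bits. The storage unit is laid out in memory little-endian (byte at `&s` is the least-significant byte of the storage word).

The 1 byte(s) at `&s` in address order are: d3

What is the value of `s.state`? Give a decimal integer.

6

[0]=0xd3 (little-endian) → word 0xd3
rsvd:1 @ bit 0 → (0xd3>>0)&0x1 = 0x1
len:3 @ bit 1 → (0xd3>>1)&0x7 = 0x1
id:1 @ bit 4 → (0xd3>>4)&0x1 = 0x1
state:3 @ bit 5 → (0xd3>>5)&0x7 = 0x6  ←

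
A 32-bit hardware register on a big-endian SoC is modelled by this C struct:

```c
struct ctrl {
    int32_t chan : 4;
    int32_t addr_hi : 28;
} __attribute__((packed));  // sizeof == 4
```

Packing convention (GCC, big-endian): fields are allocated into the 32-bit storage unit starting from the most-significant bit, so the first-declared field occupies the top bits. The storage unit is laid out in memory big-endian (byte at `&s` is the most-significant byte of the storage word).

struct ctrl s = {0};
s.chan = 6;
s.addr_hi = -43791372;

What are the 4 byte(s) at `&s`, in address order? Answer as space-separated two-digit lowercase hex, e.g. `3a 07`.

6d 63 cb f4

chan (4b) val=6 bits=0x6 at bit 28: 0x60000000
addr_hi (28b) val=-43791372 bits=0xd63cbf4 at bit 0: 0x6d63cbf4
word = 0x6d63cbf4 → big-endian bytes:
  [0]=0x6d  [1]=0x63  [2]=0xcb  [3]=0xf4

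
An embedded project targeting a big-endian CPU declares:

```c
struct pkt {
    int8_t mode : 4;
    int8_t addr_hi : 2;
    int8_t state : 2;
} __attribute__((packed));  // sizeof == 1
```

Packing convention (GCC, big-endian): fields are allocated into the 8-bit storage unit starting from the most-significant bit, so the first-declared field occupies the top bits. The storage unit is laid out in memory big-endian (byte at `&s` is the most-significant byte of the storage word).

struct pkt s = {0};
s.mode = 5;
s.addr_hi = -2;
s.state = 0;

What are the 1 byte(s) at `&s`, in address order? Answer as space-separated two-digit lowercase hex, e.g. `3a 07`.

58

[4+:4] mode=5 & 0xf = 0x5; word=0x50
[2+:2] addr_hi=-2 & 0x3 = 0x2; word=0x58
[0+:2] state=0 & 0x3 = 0x0; word=0x58
word = 0x58 → big-endian bytes:
  [0]=0x58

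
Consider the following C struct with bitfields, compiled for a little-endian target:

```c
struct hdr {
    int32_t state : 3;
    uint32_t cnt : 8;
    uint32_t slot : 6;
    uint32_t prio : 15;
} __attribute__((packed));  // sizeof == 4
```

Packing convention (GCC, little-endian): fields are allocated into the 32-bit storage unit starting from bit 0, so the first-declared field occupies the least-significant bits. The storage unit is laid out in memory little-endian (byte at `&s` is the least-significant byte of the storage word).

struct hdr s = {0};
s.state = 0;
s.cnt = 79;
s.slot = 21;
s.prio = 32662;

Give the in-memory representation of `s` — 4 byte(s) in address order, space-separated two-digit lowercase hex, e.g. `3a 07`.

78 aa 2c ff

state:3 = 0 → 0x0 << 0 → word 0x00000000
cnt:8 = 79 → 0x4f << 3 → word 0x00000278
slot:6 = 21 → 0x15 << 11 → word 0x0000aa78
prio:15 = 32662 → 0x7f96 << 17 → word 0xff2caa78
word = 0xff2caa78 → little-endian bytes:
  [0]=0x78  [1]=0xaa  [2]=0x2c  [3]=0xff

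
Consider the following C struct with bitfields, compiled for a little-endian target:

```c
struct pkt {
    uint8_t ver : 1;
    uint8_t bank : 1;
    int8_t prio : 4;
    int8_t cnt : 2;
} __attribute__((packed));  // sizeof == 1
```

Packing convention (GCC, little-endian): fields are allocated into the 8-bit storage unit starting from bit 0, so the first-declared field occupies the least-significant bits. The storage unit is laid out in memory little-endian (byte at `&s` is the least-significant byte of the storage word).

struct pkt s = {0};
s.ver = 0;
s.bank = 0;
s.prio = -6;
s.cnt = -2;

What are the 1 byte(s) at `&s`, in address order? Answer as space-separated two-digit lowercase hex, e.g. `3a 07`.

[0+:1] ver=0 & 0x1 = 0x0; word=0x00
[1+:1] bank=0 & 0x1 = 0x0; word=0x00
[2+:4] prio=-6 & 0xf = 0xa; word=0x28
[6+:2] cnt=-2 & 0x3 = 0x2; word=0xa8
word = 0xa8 → little-endian bytes:
  [0]=0xa8

a8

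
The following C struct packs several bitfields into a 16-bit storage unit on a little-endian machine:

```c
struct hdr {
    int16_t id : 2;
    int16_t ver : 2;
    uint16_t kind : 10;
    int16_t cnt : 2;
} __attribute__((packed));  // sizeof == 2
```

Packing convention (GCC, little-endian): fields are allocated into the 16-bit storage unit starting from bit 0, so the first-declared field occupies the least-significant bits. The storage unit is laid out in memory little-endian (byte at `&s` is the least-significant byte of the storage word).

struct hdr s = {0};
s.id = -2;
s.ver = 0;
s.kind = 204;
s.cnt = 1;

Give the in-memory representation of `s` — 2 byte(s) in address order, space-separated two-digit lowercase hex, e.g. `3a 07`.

id (2b) val=-2 bits=0x2 at bit 0: 0x0002
ver (2b) val=0 bits=0x0 at bit 2: 0x0002
kind (10b) val=204 bits=0xcc at bit 4: 0x0cc2
cnt (2b) val=1 bits=0x1 at bit 14: 0x4cc2
word = 0x4cc2 → little-endian bytes:
  [0]=0xc2  [1]=0x4c

c2 4c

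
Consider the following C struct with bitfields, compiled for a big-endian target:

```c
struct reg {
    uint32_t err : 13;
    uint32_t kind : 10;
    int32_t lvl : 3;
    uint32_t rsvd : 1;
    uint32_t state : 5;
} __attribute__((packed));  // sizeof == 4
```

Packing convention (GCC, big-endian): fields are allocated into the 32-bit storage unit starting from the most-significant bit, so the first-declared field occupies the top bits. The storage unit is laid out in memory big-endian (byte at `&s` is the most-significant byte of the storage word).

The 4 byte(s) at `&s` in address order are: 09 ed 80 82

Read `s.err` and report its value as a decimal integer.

[0]=0x09 [1]=0xed [2]=0x80 [3]=0x82 (big-endian) → word 0x09ed8082
err [19+:13] = (word>>19) & 0x1fff = 317  ←
kind [9+:10] = (word>>9) & 0x3ff = 704
lvl [6+:3] = (word>>6) & 0x7 = 2
rsvd [5+:1] = (word>>5) & 0x1 = 0
state [0+:5] = (word>>0) & 0x1f = 2

317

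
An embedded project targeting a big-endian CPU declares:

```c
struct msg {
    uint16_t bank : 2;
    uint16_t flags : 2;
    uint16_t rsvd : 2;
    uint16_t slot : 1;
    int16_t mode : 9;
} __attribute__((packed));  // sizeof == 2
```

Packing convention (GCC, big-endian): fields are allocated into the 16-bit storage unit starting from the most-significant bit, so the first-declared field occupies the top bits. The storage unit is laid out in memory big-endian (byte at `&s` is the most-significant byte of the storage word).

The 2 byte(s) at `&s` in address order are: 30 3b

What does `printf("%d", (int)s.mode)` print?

[0]=0x30 [1]=0x3b (big-endian) → word 0x303b
bank [14+:2] = (word>>14) & 0x3 = 0
flags [12+:2] = (word>>12) & 0x3 = 3
rsvd [10+:2] = (word>>10) & 0x3 = 0
slot [9+:1] = (word>>9) & 0x1 = 0
mode [0+:9] = (word>>0) & 0x1ff = 59  ←
mode signed 9b, MSB=0: value = 59

59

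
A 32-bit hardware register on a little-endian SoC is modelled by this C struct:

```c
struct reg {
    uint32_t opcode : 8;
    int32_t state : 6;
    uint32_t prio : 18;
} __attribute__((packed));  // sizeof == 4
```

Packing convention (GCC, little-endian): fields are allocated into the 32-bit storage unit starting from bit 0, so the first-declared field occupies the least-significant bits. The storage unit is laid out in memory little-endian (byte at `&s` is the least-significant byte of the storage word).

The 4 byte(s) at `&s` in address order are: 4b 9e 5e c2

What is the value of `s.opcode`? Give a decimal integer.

[0]=0x4b [1]=0x9e [2]=0x5e [3]=0xc2 (little-endian) → word 0xc25e9e4b
opcode [0+:8] = (word>>0) & 0xff = 75  ←
state [8+:6] = (word>>8) & 0x3f = 30
prio [14+:18] = (word>>14) & 0x3ffff = 199034

75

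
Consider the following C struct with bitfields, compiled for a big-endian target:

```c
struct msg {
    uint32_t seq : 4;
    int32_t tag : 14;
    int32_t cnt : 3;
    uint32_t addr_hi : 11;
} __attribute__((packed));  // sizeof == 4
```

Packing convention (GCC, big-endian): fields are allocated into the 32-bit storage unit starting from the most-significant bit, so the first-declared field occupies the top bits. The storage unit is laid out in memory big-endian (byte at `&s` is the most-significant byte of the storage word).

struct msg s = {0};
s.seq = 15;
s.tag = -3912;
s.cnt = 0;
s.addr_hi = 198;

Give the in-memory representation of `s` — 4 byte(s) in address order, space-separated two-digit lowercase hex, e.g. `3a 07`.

fc 2e 00 c6

[28+:4] seq=15 & 0xf = 0xf; word=0xf0000000
[14+:14] tag=-3912 & 0x3fff = 0x30b8; word=0xfc2e0000
[11+:3] cnt=0 & 0x7 = 0x0; word=0xfc2e0000
[0+:11] addr_hi=198 & 0x7ff = 0xc6; word=0xfc2e00c6
word = 0xfc2e00c6 → big-endian bytes:
  [0]=0xfc  [1]=0x2e  [2]=0x00  [3]=0xc6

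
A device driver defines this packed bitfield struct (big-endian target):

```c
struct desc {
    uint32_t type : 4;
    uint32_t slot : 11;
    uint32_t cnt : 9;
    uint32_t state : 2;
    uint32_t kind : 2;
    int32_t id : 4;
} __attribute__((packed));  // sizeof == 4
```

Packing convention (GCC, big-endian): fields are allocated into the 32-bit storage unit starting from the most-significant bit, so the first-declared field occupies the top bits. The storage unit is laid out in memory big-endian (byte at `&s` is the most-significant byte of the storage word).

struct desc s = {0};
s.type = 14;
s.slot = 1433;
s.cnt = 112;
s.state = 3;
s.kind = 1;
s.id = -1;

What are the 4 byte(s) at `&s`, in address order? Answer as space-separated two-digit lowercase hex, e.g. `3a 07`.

eb 32 70 df

type (4b) val=14 bits=0xe at bit 28: 0xe0000000
slot (11b) val=1433 bits=0x599 at bit 17: 0xeb320000
cnt (9b) val=112 bits=0x70 at bit 8: 0xeb327000
state (2b) val=3 bits=0x3 at bit 6: 0xeb3270c0
kind (2b) val=1 bits=0x1 at bit 4: 0xeb3270d0
id (4b) val=-1 bits=0xf at bit 0: 0xeb3270df
word = 0xeb3270df → big-endian bytes:
  [0]=0xeb  [1]=0x32  [2]=0x70  [3]=0xdf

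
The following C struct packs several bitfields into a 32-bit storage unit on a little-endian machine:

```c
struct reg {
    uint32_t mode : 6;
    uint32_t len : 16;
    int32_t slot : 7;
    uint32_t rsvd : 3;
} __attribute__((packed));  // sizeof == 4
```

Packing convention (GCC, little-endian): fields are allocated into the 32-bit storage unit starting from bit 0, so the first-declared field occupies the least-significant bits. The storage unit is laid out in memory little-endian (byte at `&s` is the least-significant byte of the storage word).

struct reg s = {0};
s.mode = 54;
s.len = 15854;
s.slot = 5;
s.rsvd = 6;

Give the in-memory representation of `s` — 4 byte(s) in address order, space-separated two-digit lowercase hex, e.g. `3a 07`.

[0+:6] mode=54 & 0x3f = 0x36; word=0x00000036
[6+:16] len=15854 & 0xffff = 0x3dee; word=0x000f7bb6
[22+:7] slot=5 & 0x7f = 0x5; word=0x014f7bb6
[29+:3] rsvd=6 & 0x7 = 0x6; word=0xc14f7bb6
word = 0xc14f7bb6 → little-endian bytes:
  [0]=0xb6  [1]=0x7b  [2]=0x4f  [3]=0xc1

b6 7b 4f c1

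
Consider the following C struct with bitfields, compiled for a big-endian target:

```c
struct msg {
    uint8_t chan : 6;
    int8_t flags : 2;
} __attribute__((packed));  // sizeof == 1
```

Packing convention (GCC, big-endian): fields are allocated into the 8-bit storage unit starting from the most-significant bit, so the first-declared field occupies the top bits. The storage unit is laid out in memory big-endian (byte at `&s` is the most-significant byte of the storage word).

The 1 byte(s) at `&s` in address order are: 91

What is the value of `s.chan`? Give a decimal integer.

[0]=0x91 (big-endian) → word 0x91
chan:6 @ bit 2 → (0x91>>2)&0x3f = 0x24  ←
flags:2 @ bit 0 → (0x91>>0)&0x3 = 0x1

36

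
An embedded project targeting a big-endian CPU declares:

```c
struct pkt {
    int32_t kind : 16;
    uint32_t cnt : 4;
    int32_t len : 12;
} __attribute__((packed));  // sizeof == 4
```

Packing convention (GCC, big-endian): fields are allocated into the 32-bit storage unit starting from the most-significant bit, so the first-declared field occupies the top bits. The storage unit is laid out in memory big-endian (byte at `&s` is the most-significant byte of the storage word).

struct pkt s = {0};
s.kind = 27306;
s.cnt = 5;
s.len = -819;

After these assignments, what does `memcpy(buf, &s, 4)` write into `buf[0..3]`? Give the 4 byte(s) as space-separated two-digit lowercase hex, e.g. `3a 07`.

6a aa 5c cd

[16+:16] kind=27306 & 0xffff = 0x6aaa; word=0x6aaa0000
[12+:4] cnt=5 & 0xf = 0x5; word=0x6aaa5000
[0+:12] len=-819 & 0xfff = 0xccd; word=0x6aaa5ccd
word = 0x6aaa5ccd → big-endian bytes:
  [0]=0x6a  [1]=0xaa  [2]=0x5c  [3]=0xcd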